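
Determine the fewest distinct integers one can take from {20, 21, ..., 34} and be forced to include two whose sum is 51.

10

A set avoiding the sum 51 can contain at most one of each pair {x, 51−x}, plus the 3 elements whose complement lies outside the range.
The integers 26, …, 34 (9 of them) are such a set: any two sum to at least 26+27 = 53 > 51.
Any 10th integer completes one of the 6 pairs, so 10 choices force a sum of 51.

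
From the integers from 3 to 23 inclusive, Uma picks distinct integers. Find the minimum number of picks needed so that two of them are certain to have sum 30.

A set avoiding the sum 30 can contain at most one of each pair {x, 30−x}, plus the 5 elements whose complement lies outside the range or equal to its own complement.
The integers 3, …, 15 (13 of them) are such a set: any two sum to at least 3+4 = 7 and at most 14+15 = 29 < 30.
Any 14th integer completes one of the 8 pairs, so 14 choices force a sum of 30.

14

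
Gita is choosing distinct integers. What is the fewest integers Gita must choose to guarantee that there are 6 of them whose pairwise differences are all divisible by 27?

Integers whose pairwise differences are multiples of 27 are exactly those sharing a remainder mod 27. The 27 residue classes mod 27 are the pigeonholes.
With 135 integers one could put 5 in each residue class and have no class reach 6.
The 136th integer pushes some class to 6, so 27·5 + 1 = 136.

136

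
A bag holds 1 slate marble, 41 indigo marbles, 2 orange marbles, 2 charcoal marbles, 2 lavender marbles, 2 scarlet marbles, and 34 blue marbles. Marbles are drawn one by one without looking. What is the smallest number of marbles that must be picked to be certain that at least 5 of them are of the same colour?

18

An adversary could hand out at most 4 marbles per colour (5 colours run out sooner): 1 + 4 + 2 + 2 + 2 + 2 + 4 = 17 marbles and still no colour has 5.
One more marble lands in a colour already at 4, so 18 draws are enough and 17 are not.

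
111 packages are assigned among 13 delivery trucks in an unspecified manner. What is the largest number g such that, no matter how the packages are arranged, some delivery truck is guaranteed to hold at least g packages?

The 13 delivery trucks are the holes and the 111 packages are the pigeons.
If every delivery truck held at most 8 packages, the total would be at most 13 × 8 = 104, which is less than 111.
So some delivery truck holds at least ⌈111/13⌉ = 9 packages.

9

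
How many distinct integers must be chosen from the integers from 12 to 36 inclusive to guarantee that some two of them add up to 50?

Group the elements by complementary pair {x, 50−x}: {14,36}, {15,35}, {16,34}, …, giving 11 two-element pairs, the single value 25 (it cannot pair with itself since the integers are distinct), and 2 integers whose partner 50−x falls outside [12,36].
Treating each of those 14 groups as a pigeonhole, one can pick one integer per group — 14 integers — with no two summing to 50.
The 15th integer lands in an occupied pair, forcing a sum of 50.

15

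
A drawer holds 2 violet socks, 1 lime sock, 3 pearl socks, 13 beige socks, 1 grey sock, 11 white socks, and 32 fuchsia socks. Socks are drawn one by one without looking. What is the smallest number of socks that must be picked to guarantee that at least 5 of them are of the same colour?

20

The 7 colours are the holes; the socks drawn are the pigeons.
To avoid 5 of any one colour, the worst case takes at most 4 of each colour, or every sock of a colour that has fewer than 4.
That gives 2 + 1 + 3 + 4 + 1 + 4 + 4 = 19 socks with no colour reaching 5.
The next sock forces some colour to 5, so 19 + 1 = 20.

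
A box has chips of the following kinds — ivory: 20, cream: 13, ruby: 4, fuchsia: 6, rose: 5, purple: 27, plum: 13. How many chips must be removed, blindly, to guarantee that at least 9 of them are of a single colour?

An adversary could hand out at most 8 chips per colour (ruby, fuchsia, rose run out sooner): 8 + 8 + 4 + 6 + 5 + 8 + 8 = 47 chips and still no colour has 9.
By pigeonhole, one more chip lands in a colour already at 8, so 48 draws are enough and 47 are not.

48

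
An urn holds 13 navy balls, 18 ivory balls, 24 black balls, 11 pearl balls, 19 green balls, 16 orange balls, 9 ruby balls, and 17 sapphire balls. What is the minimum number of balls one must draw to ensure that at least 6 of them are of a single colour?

41

By the pigeonhole principle, the 8 colours are the holes; the balls drawn are the pigeons.
To avoid 6 of any one colour, the worst case takes at most 5 of each colour.
That gives 5 + 5 + 5 + 5 + 5 + 5 + 5 + 5 = 40 balls with no colour reaching 6.
The next ball forces some colour to 6, so 40 + 1 = 41.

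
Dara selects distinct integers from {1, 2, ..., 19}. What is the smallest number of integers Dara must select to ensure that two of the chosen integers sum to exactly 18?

Two chosen integers sum to 18 exactly when both halves of some pair {x, 18−x} with 1 ≤ x ≤ 18−x ≤ 17 are chosen — 8 such pairs.
The remaining 3 elements (those with no distinct partner in range) can never complete a 18-sum, so the worst case takes all of them and one from each pair: 3 + 8 = 11.
Pigeonhole: the 12th integer has to be the second member of some pair, so 11 + 1 = 12.

12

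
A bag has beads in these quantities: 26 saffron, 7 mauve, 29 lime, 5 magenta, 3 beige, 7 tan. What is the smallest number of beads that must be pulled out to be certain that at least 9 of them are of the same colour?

By the pigeonhole principle, the 6 colours are the holes; the beads drawn are the pigeons.
To avoid 9 of any one colour, the worst case takes at most 8 of each colour, or every bead of a colour that has fewer than 8.
That gives 8 + 7 + 8 + 5 + 3 + 7 = 38 beads with no colour reaching 9.
The next bead forces some colour to 9, so 38 + 1 = 39.

39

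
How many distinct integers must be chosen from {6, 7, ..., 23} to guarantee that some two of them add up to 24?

Two chosen integers sum to 24 exactly when both halves of some pair {x, 24−x} with 6 ≤ x ≤ 24−x ≤ 18 are chosen — 6 such pairs.
The remaining 6 elements (those with no distinct partner in range) can never complete a 24-sum, so the worst case takes all of them and one from each pair: 6 + 6 = 12.
Pigeonhole: the 13th integer has to be the second member of some pair, so 12 + 1 = 13.

13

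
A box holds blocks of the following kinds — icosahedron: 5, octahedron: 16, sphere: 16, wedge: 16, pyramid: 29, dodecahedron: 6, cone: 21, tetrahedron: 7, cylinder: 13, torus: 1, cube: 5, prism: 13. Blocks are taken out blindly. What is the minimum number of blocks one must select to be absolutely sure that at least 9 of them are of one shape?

An adversary could hand out at most 8 blocks per shape (5 shapes run out sooner): 5 + 8 + 8 + 8 + 8 + 6 + 8 + 7 + 8 + 1 + 5 + 8 = 80 blocks and still no shape has 9.
One more block lands in a shape already at 8, so 81 draws are enough and 80 are not.

81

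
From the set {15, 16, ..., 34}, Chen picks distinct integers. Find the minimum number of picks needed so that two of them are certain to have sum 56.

Two chosen integers sum to 56 exactly when both halves of some pair {x, 56−x} with 22 ≤ x ≤ 56−x ≤ 34 are chosen — 6 such pairs.
The remaining 8 elements (those with no distinct partner in range) can never complete a 56-sum, so the worst case takes all of them and one from each pair: 8 + 6 = 14.
Pigeonhole: the 15th integer has to be the second member of some pair, so 14 + 1 = 15.

15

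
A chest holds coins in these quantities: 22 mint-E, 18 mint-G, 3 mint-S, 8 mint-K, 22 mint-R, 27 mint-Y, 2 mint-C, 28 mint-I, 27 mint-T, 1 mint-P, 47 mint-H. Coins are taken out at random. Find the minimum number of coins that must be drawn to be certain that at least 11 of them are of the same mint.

By pigeonhole, the 11 mints are the holes; the coins drawn are the pigeons.
To avoid 11 of any one mint, the worst case takes at most 10 of each mint, or every coin of a mint that has fewer than 10.
That gives 10 + 10 + 3 + 8 + 10 + 10 + 2 + 10 + 10 + 1 + 10 = 84 coins with no mint reaching 11.
The next coin forces some mint to 11, so 84 + 1 = 85.

85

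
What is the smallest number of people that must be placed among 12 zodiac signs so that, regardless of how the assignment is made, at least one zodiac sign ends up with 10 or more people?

109

With 108 people one could put exactly 9 in each of the 12 zodiac signs, and no zodiac sign would reach 10.
One more person must land in a zodiac sign that already has 9, giving it 10.
So 12 × 9 + 1 = 109 people are required.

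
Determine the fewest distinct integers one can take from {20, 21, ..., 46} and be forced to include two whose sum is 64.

Group the elements by complementary pair {x, 64−x}: {20,44}, {21,43}, {22,42}, …, giving 12 two-element pairs, the single value 32 (it cannot pair with itself since the integers are distinct), and 2 integers whose partner 64−x falls outside [20,46].
Treating each of those 15 groups as a pigeonhole, one can pick one integer per group — 15 integers — with no two summing to 64.
The 16th integer lands in an occupied pair, forcing a sum of 64.

16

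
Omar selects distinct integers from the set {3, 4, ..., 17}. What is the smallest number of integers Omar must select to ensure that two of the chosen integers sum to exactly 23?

A set avoiding the sum 23 can contain at most one of each pair {x, 23−x}, plus the 3 elements whose complement lies outside the range.
The integers 3, …, 11 (9 of them) are such a set: any two sum to at least 3+4 = 7 and at most 10+11 = 21 < 23.
By the pigeonhole principle, any 10th integer completes one of the 6 pairs, so 10 choices force a sum of 23.

10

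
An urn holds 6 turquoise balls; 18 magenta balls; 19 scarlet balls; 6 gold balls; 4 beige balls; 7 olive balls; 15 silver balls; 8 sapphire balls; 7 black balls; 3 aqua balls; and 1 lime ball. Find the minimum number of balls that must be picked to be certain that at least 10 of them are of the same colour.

70

An adversary could hand out at most 9 balls per colour (8 colours run out sooner): 6 + 9 + 9 + 6 + 4 + 7 + 9 + 8 + 7 + 3 + 1 = 69 balls and still no colour has 10.
Pigeonhole: one more ball lands in a colour already at 9, so 70 draws are enough and 69 are not.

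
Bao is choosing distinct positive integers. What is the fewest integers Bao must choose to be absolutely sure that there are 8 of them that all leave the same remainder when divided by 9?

By the pigeonhole principle, the 9 residue classes mod 9 are the pigeonholes.
With 63 integers one could put 7 in each residue class and have no class reach 8.
The 64th integer pushes some class to 8, so 9·7 + 1 = 64.

64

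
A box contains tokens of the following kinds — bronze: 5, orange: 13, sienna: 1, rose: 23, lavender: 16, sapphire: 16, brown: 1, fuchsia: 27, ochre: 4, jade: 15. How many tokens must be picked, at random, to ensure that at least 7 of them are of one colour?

48

By the pigeonhole principle, the 10 colours are the holes; the tokens drawn are the pigeons.
To avoid 7 of any one colour, the worst case takes at most 6 of each colour, or every token of a colour that has fewer than 6.
That gives 5 + 6 + 1 + 6 + 6 + 6 + 1 + 6 + 4 + 6 = 47 tokens with no colour reaching 7.
The next token forces some colour to 7, so 47 + 1 = 48.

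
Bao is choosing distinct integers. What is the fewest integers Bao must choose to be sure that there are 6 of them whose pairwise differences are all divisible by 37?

Integers whose pairwise differences are multiples of 37 are exactly those sharing a remainder mod 37. The 37 residue classes mod 37 are the pigeonholes.
With 185 integers one could put 5 in each residue class and have no class reach 6.
The 186th integer pushes some class to 6, so 37·5 + 1 = 186.

186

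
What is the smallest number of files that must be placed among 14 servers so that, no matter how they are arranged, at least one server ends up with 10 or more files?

With 126 files one could put exactly 9 in each of the 14 servers, and no server would reach 10.
Pigeonhole: one more file must land in a server that already has 9, giving it 10.
So 14 × 9 + 1 = 127 files are required.

127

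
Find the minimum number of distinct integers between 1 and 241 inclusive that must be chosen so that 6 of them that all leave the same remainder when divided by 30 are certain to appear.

By pigeonhole, the 30 residue classes mod 30 are the pigeonholes.
With 150 integers one could put 5 in each residue class and have no class reach 6.
The 151st integer pushes some class to 6, so 30·5 + 1 = 151.

151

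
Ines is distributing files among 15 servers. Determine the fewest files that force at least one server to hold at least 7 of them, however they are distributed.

91

With 90 files one could put exactly 6 in each of the 15 servers, and no server would reach 7.
Pigeonhole: one more file must land in a server that already has 6, giving it 7.
So 15 × 6 + 1 = 91 files are required.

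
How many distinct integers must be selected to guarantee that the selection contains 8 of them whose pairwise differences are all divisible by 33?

Integers whose pairwise differences are multiples of 33 are exactly those sharing a remainder mod 33. Pigeonhole: the 33 residue classes mod 33 are the pigeonholes.
With 231 integers one could put 7 in each residue class and have no class reach 8.
The 232nd integer pushes some class to 8, so 33·7 + 1 = 232.

232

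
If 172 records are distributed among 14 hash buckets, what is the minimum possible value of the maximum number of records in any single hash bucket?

The 14 hash buckets are the holes and the 172 records are the pigeons.
If every hash bucket held at most 12 records, the total would be at most 14 × 12 = 168, which is less than 172.
So some hash bucket holds at least ⌈172/14⌉ = 13 records.

13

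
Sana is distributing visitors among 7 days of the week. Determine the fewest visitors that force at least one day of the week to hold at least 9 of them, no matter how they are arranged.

57

With 56 visitors one could put exactly 8 in each of the 7 days of the week, and no day of the week would reach 9.
Pigeonhole: one more visitor must land in a day of the week that already has 8, giving it 9.
So 7 × 8 + 1 = 57 visitors are required.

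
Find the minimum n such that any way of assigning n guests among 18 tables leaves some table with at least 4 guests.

55

With 54 guests one could put exactly 3 in each of the 18 tables, and no table would reach 4.
One more guest must land in a table that already has 3, giving it 4.
So 18 × 3 + 1 = 55 guests are required.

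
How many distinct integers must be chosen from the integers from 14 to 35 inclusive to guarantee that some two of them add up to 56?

Two chosen integers sum to 56 exactly when both halves of some pair {x, 56−x} with 21 ≤ x ≤ 56−x ≤ 35 are chosen — 7 such pairs.
The remaining 8 elements (those with no distinct partner in range) can never complete a 56-sum, so the worst case takes all of them and one from each pair: 8 + 7 = 15.
Pigeonhole: the 16th integer has to be the second member of some pair, so 15 + 1 = 16.

16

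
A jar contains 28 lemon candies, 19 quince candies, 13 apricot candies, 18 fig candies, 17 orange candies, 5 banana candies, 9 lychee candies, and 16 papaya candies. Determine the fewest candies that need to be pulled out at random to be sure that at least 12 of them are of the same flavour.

Put each drawn candy into a box by flavour. The largest draw with every box below 12 takes min(count, 11) from each flavour; flavours with fewer than 11 contribute all they have.
Σ min(cᵢ, 11) = 11 + 11 + 11 + 11 + 11 + 5 + 9 + 11 = 80.
Draw number 80 + 1 = 81 must push one box to 12.

81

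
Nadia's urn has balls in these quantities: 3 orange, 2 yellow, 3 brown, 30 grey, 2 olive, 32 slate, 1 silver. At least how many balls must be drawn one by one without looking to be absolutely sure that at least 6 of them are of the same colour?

22

By the pigeonhole principle, put each drawn ball into a box by colour. The largest draw with every box below 6 takes min(count, 5) from each colour; colours with fewer than 5 contribute all they have.
Σ min(cᵢ, 5) = 3 + 2 + 3 + 5 + 2 + 5 + 1 = 21.
Draw number 21 + 1 = 22 must push one box to 6.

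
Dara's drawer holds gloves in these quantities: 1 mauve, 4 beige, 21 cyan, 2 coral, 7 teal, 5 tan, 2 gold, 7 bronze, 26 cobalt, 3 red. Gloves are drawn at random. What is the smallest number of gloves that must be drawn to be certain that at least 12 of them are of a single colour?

An adversary could hand out at most 11 gloves per colour (8 colours run out sooner): 1 + 4 + 11 + 2 + 7 + 5 + 2 + 7 + 11 + 3 = 53 gloves and still no colour has 12.
One more glove lands in a colour already at 11, so 54 draws are enough and 53 are not.

54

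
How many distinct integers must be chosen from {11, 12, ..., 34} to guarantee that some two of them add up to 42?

15

A set avoiding the sum 42 can contain at most one of each pair {x, 42−x}, plus the 4 elements whose complement lies outside the range or equal to its own complement.
The integers 21, …, 34 (14 of them) are such a set: any two sum to at least 21+22 = 43 > 42.
Any 15th integer completes one of the 10 pairs, so 15 choices force a sum of 42.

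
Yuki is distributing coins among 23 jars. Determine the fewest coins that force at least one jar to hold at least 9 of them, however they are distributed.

With 184 coins one could put exactly 8 in each of the 23 jars, and no jar would reach 9.
One more coin must land in a jar that already has 8, giving it 9.
So 23 × 8 + 1 = 185 coins are required.

185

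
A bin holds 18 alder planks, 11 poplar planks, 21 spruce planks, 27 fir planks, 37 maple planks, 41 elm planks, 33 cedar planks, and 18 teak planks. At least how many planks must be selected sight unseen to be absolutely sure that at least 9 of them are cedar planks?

In the worst case for collecting cedar planks, every non-cedar plank comes out first.
There are 18 + 11 + 21 + 27 + 37 + 41 + 18 = 173 non-cedar planks altogether.
After those, each further plank must be cedar, so 173 + 9 = 182 draws guarantee 9 cedar planks.

182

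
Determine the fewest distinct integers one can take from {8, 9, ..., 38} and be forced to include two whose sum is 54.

21

Two chosen integers sum to 54 exactly when both halves of some pair {x, 54−x} with 16 ≤ x ≤ 54−x ≤ 38 are chosen — 11 such pairs.
The remaining 9 elements (those with no distinct partner in range) can never complete a 54-sum, so the worst case takes all of them and one from each pair: 9 + 11 = 20.
Pigeonhole: the 21st integer has to be the second member of some pair, so 20 + 1 = 21.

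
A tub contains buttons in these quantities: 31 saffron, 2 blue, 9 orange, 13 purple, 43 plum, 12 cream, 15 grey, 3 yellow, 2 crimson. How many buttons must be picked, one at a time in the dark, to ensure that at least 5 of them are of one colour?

The 9 colours are the holes; the buttons drawn are the pigeons.
To avoid 5 of any one colour, the worst case takes at most 4 of each colour, or every button of a colour that has fewer than 4.
That gives 4 + 2 + 4 + 4 + 4 + 4 + 4 + 3 + 2 = 31 buttons with no colour reaching 5.
The next button forces some colour to 5, so 31 + 1 = 32.

32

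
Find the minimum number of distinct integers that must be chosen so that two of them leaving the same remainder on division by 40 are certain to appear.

Pigeonhole: the 40 residue classes mod 40 are the pigeonholes.
With 40 integers one could put 1 in each residue class and have no class reach 2.
The 41st integer pushes some class to 2, so 40·1 + 1 = 41.

41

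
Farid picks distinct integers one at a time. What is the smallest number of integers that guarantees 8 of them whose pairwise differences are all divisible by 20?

Integers whose pairwise differences are multiples of 20 are exactly those sharing a remainder mod 20. By the pigeonhole principle, the 20 residue classes mod 20 are the pigeonholes.
With 140 integers one could put 7 in each residue class and have no class reach 8.
The 141st integer pushes some class to 8, so 20·7 + 1 = 141.

141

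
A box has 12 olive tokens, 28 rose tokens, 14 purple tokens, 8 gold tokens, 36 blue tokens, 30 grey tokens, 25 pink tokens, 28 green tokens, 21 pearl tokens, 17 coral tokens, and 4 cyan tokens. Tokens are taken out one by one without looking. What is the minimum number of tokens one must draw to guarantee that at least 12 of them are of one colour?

112

An adversary could hand out at most 11 tokens per colour (gold, cyan run out sooner): 11 + 11 + 11 + 8 + 11 + 11 + 11 + 11 + 11 + 11 + 4 = 111 tokens and still no colour has 12.
One more token lands in a colour already at 11, so 112 draws are enough and 111 are not.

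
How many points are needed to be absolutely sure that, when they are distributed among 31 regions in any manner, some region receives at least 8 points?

218

With 217 points one could put exactly 7 in each of the 31 regions, and no region would reach 8.
By pigeonhole, one more point must land in a region that already has 7, giving it 8.
So 31 × 7 + 1 = 218 points are required.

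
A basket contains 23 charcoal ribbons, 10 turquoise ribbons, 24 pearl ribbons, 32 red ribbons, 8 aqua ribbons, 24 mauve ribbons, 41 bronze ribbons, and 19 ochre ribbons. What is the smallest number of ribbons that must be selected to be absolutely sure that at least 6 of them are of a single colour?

41

An adversary could hand out at most 5 ribbons per colour: 5 + 5 + 5 + 5 + 5 + 5 + 5 + 5 = 40 ribbons and still no colour has 6.
One more ribbon lands in a colour already at 5, so 41 draws are enough and 40 are not.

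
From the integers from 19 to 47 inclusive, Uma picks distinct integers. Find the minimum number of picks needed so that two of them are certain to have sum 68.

17

Two chosen integers sum to 68 exactly when both halves of some pair {x, 68−x} with 21 ≤ x ≤ 68−x ≤ 47 are chosen — 13 such pairs.
The remaining 3 elements (those with no distinct partner in range) can never complete a 68-sum, so the worst case takes all of them and one from each pair: 3 + 13 = 16.
By the pigeonhole principle, the 17th integer has to be the second member of some pair, so 16 + 1 = 17.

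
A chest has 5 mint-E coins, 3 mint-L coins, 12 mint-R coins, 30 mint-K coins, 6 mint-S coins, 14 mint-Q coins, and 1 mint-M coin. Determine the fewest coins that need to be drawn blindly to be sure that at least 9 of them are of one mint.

An adversary could hand out at most 8 coins per mint (4 mints run out sooner): 5 + 3 + 8 + 8 + 6 + 8 + 1 = 39 coins and still no mint has 9.
One more coin lands in a mint already at 8, so 40 draws are enough and 39 are not.

40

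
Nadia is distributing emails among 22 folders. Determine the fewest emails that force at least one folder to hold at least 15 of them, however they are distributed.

With 308 emails one could put exactly 14 in each of the 22 folders, and no folder would reach 15.
One more email must land in a folder that already has 14, giving it 15.
So 22 × 14 + 1 = 309 emails are required.

309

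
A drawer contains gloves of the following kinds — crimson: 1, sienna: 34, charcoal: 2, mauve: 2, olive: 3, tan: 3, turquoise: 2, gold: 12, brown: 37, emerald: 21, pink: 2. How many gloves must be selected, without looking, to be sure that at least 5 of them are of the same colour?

Put each drawn glove into a box by colour. The largest draw with every box below 5 takes min(count, 4) from each colour; colours with fewer than 4 contribute all they have.
Σ min(cᵢ, 4) = 1 + 4 + 2 + 2 + 3 + 3 + 2 + 4 + 4 + 4 + 2 = 31.
Draw number 31 + 1 = 32 must push one box to 5.

32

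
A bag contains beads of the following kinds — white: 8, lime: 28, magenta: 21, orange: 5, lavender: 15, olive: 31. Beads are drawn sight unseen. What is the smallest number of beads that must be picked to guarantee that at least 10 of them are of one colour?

50

By pigeonhole, put each drawn bead into a box by colour. The largest draw with every box below 10 takes min(count, 9) from each colour; colours with fewer than 9 contribute all they have.
Σ min(cᵢ, 9) = 8 + 9 + 9 + 5 + 9 + 9 = 49.
Draw number 49 + 1 = 50 must push one box to 10.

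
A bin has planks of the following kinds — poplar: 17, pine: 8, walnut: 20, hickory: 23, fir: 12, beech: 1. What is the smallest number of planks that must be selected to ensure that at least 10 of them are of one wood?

46

Pigeonhole: put each drawn plank into a box by wood. The largest draw with every box below 10 takes min(count, 9) from each wood; woods with fewer than 9 contribute all they have.
Σ min(cᵢ, 9) = 9 + 8 + 9 + 9 + 9 + 1 = 45.
Draw number 45 + 1 = 46 must push one box to 10.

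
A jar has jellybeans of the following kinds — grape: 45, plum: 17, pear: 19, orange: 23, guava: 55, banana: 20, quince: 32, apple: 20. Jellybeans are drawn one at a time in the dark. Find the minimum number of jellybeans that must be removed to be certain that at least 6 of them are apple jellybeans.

In the worst case for collecting apple jellybeans, every non-apple jellybean comes out first.
There are 45 + 17 + 19 + 23 + 55 + 20 + 32 = 211 non-apple jellybeans altogether.
After those, each further jellybean must be apple, so 211 + 6 = 217 draws guarantee 6 apple jellybeans.

217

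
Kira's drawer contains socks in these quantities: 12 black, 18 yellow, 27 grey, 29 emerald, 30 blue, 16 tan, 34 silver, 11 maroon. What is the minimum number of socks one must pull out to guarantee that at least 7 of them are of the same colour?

An adversary could hand out at most 6 socks per colour: 6 + 6 + 6 + 6 + 6 + 6 + 6 + 6 = 48 socks and still no colour has 7.
By the pigeonhole principle, one more sock lands in a colour already at 6, so 49 draws are enough and 48 are not.

49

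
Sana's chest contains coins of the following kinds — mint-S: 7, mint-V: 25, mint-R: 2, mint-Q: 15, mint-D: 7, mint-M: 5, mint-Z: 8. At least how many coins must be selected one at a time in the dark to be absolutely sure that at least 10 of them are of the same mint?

48

An adversary could hand out at most 9 coins per mint (5 mints run out sooner): 7 + 9 + 2 + 9 + 7 + 5 + 8 = 47 coins and still no mint has 10.
By the pigeonhole principle, one more coin lands in a mint already at 9, so 48 draws are enough and 47 are not.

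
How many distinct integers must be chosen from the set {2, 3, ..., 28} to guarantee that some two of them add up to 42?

21

A set avoiding the sum 42 can contain at most one of each pair {x, 42−x}, plus the 13 elements whose complement lies outside the range or equal to its own complement.
The integers 2, …, 21 (20 of them) are such a set: any two sum to at least 2+3 = 5 and at most 20+21 = 41 < 42.
Any 21st integer completes one of the 7 pairs, so 21 choices force a sum of 42.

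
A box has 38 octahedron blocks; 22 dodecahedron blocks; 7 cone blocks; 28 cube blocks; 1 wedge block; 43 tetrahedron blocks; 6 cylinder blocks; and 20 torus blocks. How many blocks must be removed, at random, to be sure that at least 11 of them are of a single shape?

65

By the pigeonhole principle, put each drawn block into a box by shape. The largest draw with every box below 11 takes min(count, 10) from each shape; shapes with fewer than 10 contribute all they have.
Σ min(cᵢ, 10) = 10 + 10 + 7 + 10 + 1 + 10 + 6 + 10 = 64.
Draw number 64 + 1 = 65 must push one box to 11.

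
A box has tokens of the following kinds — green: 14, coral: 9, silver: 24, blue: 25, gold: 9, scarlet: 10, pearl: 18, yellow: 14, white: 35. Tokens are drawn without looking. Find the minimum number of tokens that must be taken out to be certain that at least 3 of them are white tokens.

In the worst case for collecting white tokens, every non-white token comes out first.
There are 14 + 9 + 24 + 25 + 9 + 10 + 18 + 14 = 123 non-white tokens altogether.
After those, each further token must be white, so 123 + 3 = 126 draws guarantee 3 white tokens.

126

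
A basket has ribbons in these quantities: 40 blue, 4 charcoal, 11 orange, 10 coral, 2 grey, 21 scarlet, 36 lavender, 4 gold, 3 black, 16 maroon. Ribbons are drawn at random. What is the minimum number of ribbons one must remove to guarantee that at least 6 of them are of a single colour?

44

Put each drawn ribbon into a box by colour. The largest draw with every box below 6 takes min(count, 5) from each colour; colours with fewer than 5 contribute all they have.
Σ min(cᵢ, 5) = 5 + 4 + 5 + 5 + 2 + 5 + 5 + 4 + 3 + 5 = 43.
Draw number 43 + 1 = 44 must push one box to 6.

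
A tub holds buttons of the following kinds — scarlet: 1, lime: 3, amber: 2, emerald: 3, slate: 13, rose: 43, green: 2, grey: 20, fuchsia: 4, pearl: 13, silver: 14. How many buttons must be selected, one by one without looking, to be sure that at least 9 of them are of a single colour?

Pigeonhole: put each drawn button into a box by colour. The largest draw with every box below 9 takes min(count, 8) from each colour; colours with fewer than 8 contribute all they have.
Σ min(cᵢ, 8) = 1 + 3 + 2 + 3 + 8 + 8 + 2 + 8 + 4 + 8 + 8 = 55.
Draw number 55 + 1 = 56 must push one box to 9.

56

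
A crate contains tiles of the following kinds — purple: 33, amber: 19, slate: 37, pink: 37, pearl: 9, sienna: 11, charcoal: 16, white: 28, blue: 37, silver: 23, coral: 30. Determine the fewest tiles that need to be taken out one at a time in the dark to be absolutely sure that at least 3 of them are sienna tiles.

272

In the worst case for collecting sienna tiles, every non-sienna tile comes out first.
There are 33 + 19 + 37 + 37 + 9 + 16 + 28 + 37 + 23 + 30 = 269 non-sienna tiles altogether.
After those, each further tile must be sienna, so 269 + 3 = 272 draws guarantee 3 sienna tiles.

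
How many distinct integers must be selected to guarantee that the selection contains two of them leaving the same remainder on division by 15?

The 15 residue classes mod 15 are the pigeonholes.
With 15 integers one could put 1 in each residue class and have no class reach 2.
The 16th integer pushes some class to 2, so 15·1 + 1 = 16.

16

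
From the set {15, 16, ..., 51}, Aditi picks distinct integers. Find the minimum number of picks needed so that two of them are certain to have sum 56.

25

A set avoiding the sum 56 can contain at most one of each pair {x, 56−x}, plus the 11 elements whose complement lies outside the range or equal to its own complement.
The integers 28, …, 51 (24 of them) are such a set: any two sum to at least 28+29 = 57 > 56.
By the pigeonhole principle, any 25th integer completes one of the 13 pairs, so 25 choices force a sum of 56.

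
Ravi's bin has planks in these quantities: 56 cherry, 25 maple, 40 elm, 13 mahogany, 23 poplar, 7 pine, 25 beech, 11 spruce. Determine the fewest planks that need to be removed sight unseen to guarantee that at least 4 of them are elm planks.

164

In the worst case for collecting elm planks, every non-elm plank comes out first.
There are 56 + 25 + 13 + 23 + 7 + 25 + 11 = 160 non-elm planks altogether.
After those, each further plank must be elm, so 160 + 4 = 164 draws guarantee 4 elm planks.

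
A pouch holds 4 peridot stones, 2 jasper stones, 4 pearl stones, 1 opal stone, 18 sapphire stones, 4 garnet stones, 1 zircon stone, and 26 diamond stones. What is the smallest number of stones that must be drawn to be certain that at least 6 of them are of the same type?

27

Put each drawn stone into a box by type. The largest draw with every box below 6 takes min(count, 5) from each type; types with fewer than 5 contribute all they have.
Σ min(cᵢ, 5) = 4 + 2 + 4 + 1 + 5 + 4 + 1 + 5 = 26.
Draw number 26 + 1 = 27 must push one box to 6.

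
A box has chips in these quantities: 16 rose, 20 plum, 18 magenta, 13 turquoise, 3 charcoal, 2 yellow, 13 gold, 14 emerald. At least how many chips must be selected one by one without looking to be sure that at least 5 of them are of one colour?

By pigeonhole, the 8 colours are the holes; the chips drawn are the pigeons.
To avoid 5 of any one colour, the worst case takes at most 4 of each colour, or every chip of a colour that has fewer than 4.
That gives 4 + 4 + 4 + 4 + 3 + 2 + 4 + 4 = 29 chips with no colour reaching 5.
The next chip forces some colour to 5, so 29 + 1 = 30.

30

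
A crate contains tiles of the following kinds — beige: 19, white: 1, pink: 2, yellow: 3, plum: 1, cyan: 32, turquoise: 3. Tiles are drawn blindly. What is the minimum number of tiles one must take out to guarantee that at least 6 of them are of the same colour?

An adversary could hand out at most 5 tiles per colour (5 colours run out sooner): 5 + 1 + 2 + 3 + 1 + 5 + 3 = 20 tiles and still no colour has 6.
By the pigeonhole principle, one more tile lands in a colour already at 5, so 21 draws are enough and 20 are not.

21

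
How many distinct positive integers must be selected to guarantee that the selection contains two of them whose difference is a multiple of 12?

Integers whose pairwise differences are multiples of 12 are exactly those sharing a remainder mod 12. The 12 residue classes mod 12 are the pigeonholes.
With 12 integers one could put 1 in each residue class and have no class reach 2.
The 13th integer pushes some class to 2, so 12·1 + 1 = 13.

13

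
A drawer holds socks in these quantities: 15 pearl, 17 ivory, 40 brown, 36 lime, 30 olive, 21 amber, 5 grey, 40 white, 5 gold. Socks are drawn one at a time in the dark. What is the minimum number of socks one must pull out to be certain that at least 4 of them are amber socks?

192

In the worst case for collecting amber socks, every non-amber sock comes out first.
There are 15 + 17 + 40 + 36 + 30 + 5 + 40 + 5 = 188 non-amber socks altogether.
After those, each further sock must be amber, so 188 + 4 = 192 draws guarantee 4 amber socks.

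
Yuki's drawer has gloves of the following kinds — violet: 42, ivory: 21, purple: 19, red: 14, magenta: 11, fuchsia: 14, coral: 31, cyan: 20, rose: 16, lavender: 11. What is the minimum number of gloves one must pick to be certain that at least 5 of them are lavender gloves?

In the worst case for collecting lavender gloves, every non-lavender glove comes out first.
There are 42 + 21 + 19 + 14 + 11 + 14 + 31 + 20 + 16 = 188 non-lavender gloves altogether.
After those, each further glove must be lavender, so 188 + 5 = 193 draws guarantee 5 lavender gloves.

193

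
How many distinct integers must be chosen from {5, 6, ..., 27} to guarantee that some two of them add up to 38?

16

A set avoiding the sum 38 can contain at most one of each pair {x, 38−x}, plus the 7 elements whose complement lies outside the range or equal to its own complement.
The integers 5, …, 19 (15 of them) are such a set: any two sum to at least 5+6 = 11 and at most 18+19 = 37 < 38.
Any 16th integer completes one of the 8 pairs, so 16 choices force a sum of 38.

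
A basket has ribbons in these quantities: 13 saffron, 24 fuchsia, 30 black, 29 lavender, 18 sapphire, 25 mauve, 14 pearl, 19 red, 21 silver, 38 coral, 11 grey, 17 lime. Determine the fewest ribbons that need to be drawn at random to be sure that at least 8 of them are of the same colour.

Put each drawn ribbon into a box by colour. The largest draw with every box below 8 takes min(count, 7) from each colour.
Σ min(cᵢ, 7) = 7 + 7 + 7 + 7 + 7 + 7 + 7 + 7 + 7 + 7 + 7 + 7 = 84.
Draw number 84 + 1 = 85 must push one box to 8.

85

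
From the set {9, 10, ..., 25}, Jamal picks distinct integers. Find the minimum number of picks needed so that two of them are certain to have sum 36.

11

Two chosen integers sum to 36 exactly when both halves of some pair {x, 36−x} with 11 ≤ x ≤ 36−x ≤ 25 are chosen — 7 such pairs.
The remaining 3 elements (those with no distinct partner in range) can never complete a 36-sum, so the worst case takes all of them and one from each pair: 3 + 7 = 10.
The 11th integer has to be the second member of some pair, so 10 + 1 = 11.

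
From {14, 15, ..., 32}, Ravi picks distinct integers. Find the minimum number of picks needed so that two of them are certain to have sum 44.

Two chosen integers sum to 44 exactly when both halves of some pair {x, 44−x} with 14 ≤ x ≤ 44−x ≤ 30 are chosen — 8 such pairs.
The remaining 3 elements (those with no distinct partner in range) can never complete a 44-sum, so the worst case takes all of them and one from each pair: 3 + 8 = 11.
Pigeonhole: the 12th integer has to be the second member of some pair, so 11 + 1 = 12.

12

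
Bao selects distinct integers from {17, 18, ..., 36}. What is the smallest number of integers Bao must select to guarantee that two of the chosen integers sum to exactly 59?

14

Group the elements by complementary pair {x, 59−x}: {23,36}, {24,35}, {25,34}, …, giving 7 two-element pairs and 6 integers whose partner 59−x falls outside [17,36].
Treating each of those 13 groups as a pigeonhole, one can pick one integer per group — 13 integers — with no two summing to 59.
The 14th integer lands in an occupied pair, forcing a sum of 59.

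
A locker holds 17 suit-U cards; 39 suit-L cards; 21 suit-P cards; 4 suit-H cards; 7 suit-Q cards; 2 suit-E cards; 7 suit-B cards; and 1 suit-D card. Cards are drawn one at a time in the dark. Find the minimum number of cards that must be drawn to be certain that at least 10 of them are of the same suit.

49

Pigeonhole: the 8 suits are the holes; the cards drawn are the pigeons.
To avoid 10 of any one suit, the worst case takes at most 9 of each suit, or every card of a suit that has fewer than 9.
That gives 9 + 9 + 9 + 4 + 7 + 2 + 7 + 1 = 48 cards with no suit reaching 10.
The next card forces some suit to 10, so 48 + 1 = 49.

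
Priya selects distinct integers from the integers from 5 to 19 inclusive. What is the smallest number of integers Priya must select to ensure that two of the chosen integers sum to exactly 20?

11

Group the elements by complementary pair {x, 20−x}: {5,15}, {6,14}, {7,13}, …, giving 5 two-element pairs, the single value 10 (it cannot pair with itself since the integers are distinct), and 4 integers whose partner 20−x falls outside [5,19].
Treating each of those 10 groups as a pigeonhole, one can pick one integer per group — 10 integers — with no two summing to 20.
The 11th integer lands in an occupied pair, forcing a sum of 20.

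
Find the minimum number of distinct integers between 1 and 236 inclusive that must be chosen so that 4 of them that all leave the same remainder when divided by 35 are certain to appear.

By pigeonhole, the 35 residue classes mod 35 are the pigeonholes.
With 105 integers one could put 3 in each residue class and have no class reach 4.
The 106th integer pushes some class to 4, so 35·3 + 1 = 106.

106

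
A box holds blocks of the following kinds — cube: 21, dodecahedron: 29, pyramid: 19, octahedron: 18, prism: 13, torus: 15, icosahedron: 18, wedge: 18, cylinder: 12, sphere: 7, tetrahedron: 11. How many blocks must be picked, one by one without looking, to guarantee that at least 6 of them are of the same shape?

By the pigeonhole principle, put each drawn block into a box by shape. The largest draw with every box below 6 takes min(count, 5) from each shape.
Σ min(cᵢ, 5) = 5 + 5 + 5 + 5 + 5 + 5 + 5 + 5 + 5 + 5 + 5 = 55.
Draw number 55 + 1 = 56 must push one box to 6.

56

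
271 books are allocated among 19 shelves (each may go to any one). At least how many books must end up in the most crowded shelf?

15

The 19 shelves are the holes and the 271 books are the pigeons.
If every shelf held at most 14 books, the total would be at most 19 × 14 = 266, which is less than 271.
So some shelf holds at least ⌈271/19⌉ = 15 books.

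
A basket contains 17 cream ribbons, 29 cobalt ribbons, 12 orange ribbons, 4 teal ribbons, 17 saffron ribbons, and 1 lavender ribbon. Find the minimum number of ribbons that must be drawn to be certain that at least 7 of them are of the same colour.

30

The 6 colours are the holes; the ribbons drawn are the pigeons.
To avoid 7 of any one colour, the worst case takes at most 6 of each colour, or every ribbon of a colour that has fewer than 6.
That gives 6 + 6 + 6 + 4 + 6 + 1 = 29 ribbons with no colour reaching 7.
The next ribbon forces some colour to 7, so 29 + 1 = 30.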